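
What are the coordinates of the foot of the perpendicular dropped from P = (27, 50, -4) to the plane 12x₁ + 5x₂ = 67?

(-9, 35, -4)

The perpendicular from P has direction n = (12, 5, 0): r = (27, 50, -4) + λ(12, 5, 0).
Substitute into the plane: n·(P + λn) = 67 gives 574 + 169λ = 67, so λ = -3.
Foot = (27, 50, -4) + (-3)·(12, 5, 0) = (-9, 35, -4).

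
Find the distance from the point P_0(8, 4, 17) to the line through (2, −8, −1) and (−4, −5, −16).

A direction vector is d = (−6, 3, −15).
AP = (6, 12, 18), and AP × d = (−234, −18, 90).
|AP × d|² = 63180 and |d|² = 270, so the distance is √(63180/270) = √234 = 3√26.

3√26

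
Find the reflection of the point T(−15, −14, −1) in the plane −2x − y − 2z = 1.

(5, -4, 19)

With n = (−2, −1, −2), the signed offset is (n·T − 1)/|n|² = 45/9 = 5.
T' = T − 2t·n = (−15, −14, −1) − 10·(−2, −1, −2) = (5, −4, 19).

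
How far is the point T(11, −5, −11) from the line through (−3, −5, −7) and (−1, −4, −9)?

2√17

A direction vector is d = (2, 1, −2).
AP = (14, 0, −4), and AP × d = (4, 20, 14).
|AP × d|² = 612 and |d|² = 9, so the distance is √(612/9) = √68 = 2√17.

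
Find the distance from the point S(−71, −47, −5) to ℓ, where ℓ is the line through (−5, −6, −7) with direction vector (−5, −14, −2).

√2441

Direction vector d = (−5, −14, −2).
AP = (−66, −41, 2); AP·d = 900, |AP|² = 6041, |d|² = 225.
distance² = |AP|² − (AP·d)²/|d|² = 6041 − 810000/225 = 2441, so the distance is √2441.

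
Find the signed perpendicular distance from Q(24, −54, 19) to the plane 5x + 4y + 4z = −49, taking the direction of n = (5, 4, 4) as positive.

29/√57

n·Q − (-49) = 29.
|n| = √57, so the signed distance is 29/√57.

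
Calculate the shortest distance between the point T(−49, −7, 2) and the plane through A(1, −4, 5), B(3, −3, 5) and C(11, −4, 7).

AB = (2, 1, 0) and AC = (10, 0, 2), so a normal is n = AB × AC = (2, −4, −10).
Then n·(−49, −7, 2) − (−32) = −58.
|n| = √(4 + 16 + 100) = 2√30, so the distance is |-58|/(2√30) = 29√30/30.

29/√30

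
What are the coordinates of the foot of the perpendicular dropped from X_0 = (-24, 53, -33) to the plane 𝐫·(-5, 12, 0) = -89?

The perpendicular from X_0 has direction n = (-5, 12, 0): r = (-24, 53, -33) + λ(-5, 12, 0).
Substitute into the plane: n·(X_0 + λn) = -89 gives 756 + 169λ = -89, so λ = -5.
Foot = (-24, 53, -33) + (-5)·(-5, 12, 0) = (1, -7, -33).

(1, -7, -33)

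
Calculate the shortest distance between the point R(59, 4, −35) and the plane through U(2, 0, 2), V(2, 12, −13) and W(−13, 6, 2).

14√5/15

UV = (0, 12, −15) and UW = (−15, 6, 0), so a normal is n = UV × UW = (90, 225, 180).
n = (90, 225, 180); n·P − 540 = -630; |n| = 135√5; distance = 630/(135√5) = 14/(3√5).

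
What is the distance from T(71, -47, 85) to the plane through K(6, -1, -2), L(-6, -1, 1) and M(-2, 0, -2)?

KL = (-12, 0, 3) and KM = (-8, 1, 0), so a normal is n = KL × KM = (-3, -24, -12).
d = |(-3)·71 + (-24)·(-47) + (-12)·85 − 30| / √(9 + 576 + 144) = |-135| / 27 = 5.

5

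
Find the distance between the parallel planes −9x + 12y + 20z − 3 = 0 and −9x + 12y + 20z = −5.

Both planes have normal n = (−9, 12, 20), |n| = 25. Any point on the first plane is at distance |(-5) − 3|/|n| = 8/25 from the second.

8/25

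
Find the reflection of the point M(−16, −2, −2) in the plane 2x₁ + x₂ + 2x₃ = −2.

(0, 6, 14)

n = (2, 1, 2), |n|² = 9, n·M − (-2) = -36, so t = -36/9 = -4.
Foot F = M − (-4)·n = (−8, 2, 6); the reflection is 2F − M = (0, 6, 14).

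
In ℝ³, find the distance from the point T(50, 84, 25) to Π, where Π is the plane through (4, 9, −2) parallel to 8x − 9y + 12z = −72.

Parallel planes share the normal n = (8, −9, 12); since (4, 9, −2) lies on the plane, its equation is 8x − 9y + 12z = -73.
Then n·(50, 84, 25) − (−73) = 17.
|n| = √(64 + 81 + 144) = 17, so the distance is |17|/17 = 1.

1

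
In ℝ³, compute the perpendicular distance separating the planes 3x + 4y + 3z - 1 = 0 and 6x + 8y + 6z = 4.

√34/34

Divide the second equation by 2 to match normals: 3x + 4y + 3z = 2.
With common normal n = (3, 4, 3) (|n| = √34), the distance is |1 − 2|/|n| = 1/√34.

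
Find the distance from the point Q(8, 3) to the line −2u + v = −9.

d = |(-2)·8 + 1·3 − (-9)| / √(4 + 1) = |-4|/√5 = 4/√5.

4√5/5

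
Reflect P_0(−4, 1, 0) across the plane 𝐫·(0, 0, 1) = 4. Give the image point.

(-4, 1, 8)

n = (0, 0, 1), |n|² = 1, n·P_0 − 4 = -4, so t = -4/1 = -4.
Foot F = P_0 − (-4)·n = (−4, 1, 4); the reflection is 2F − P_0 = (−4, 1, 8).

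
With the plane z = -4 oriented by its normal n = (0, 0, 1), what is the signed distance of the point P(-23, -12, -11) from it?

n·P − (-4) = -7.
|n| = 1, so the signed distance is -7/1 = -7.

-7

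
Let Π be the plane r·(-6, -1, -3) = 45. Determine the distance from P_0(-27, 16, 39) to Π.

16/√46

Normal vector n = (-6, -1, -3), and n·(-27, 16, 39) - 45 = -16.
|n| = √(36 + 1 + 9) = √46, so the distance is |-16|/√46 = 16/√46.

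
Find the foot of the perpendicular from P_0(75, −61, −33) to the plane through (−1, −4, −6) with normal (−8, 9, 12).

The perpendicular from P_0 has direction n = (−8, 9, 12): r = (75, −61, −33) + t(−8, 9, 12).
Substitute into the plane: n·(P_0 + tn) = -100 gives -1545 + 289t = -100, so t = 5.
Foot = (75, −61, −33) + 5·(−8, 9, 12) = (35, −16, 27).

(35, -16, 27)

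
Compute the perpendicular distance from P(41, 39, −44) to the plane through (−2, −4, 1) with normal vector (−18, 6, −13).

3

The plane has equation n·(r − (−2, −4, 1)) = 0, i.e. n·r = -1.
Then n·(41, 39, −44) − (−1) = 69.
|n| = √(324 + 36 + 169) = 23, so the distance is |69|/23 = 3.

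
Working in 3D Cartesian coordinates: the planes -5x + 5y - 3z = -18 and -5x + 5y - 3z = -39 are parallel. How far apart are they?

21√59/59

Both planes have normal n = (-5, 5, -3), |n| = √59. Any point on the first plane is at distance |(-39) − (-18)|/|n| = 21/√59 = 21√59/59 from the second.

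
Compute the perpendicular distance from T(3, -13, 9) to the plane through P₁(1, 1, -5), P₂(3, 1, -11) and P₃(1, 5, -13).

P₁P₂ = (2, 0, -6) and P₁P₃ = (0, 4, -8), so a normal is n = P₁P₂ × P₁P₃ = (24, 16, 8).
d = |24·3 + 16·(-13) + 8·9 − 0| / √(576 + 256 + 64) = |-64| / (8√14) = 8/√14.

8/√14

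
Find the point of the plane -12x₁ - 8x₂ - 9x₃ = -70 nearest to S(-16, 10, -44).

n = (-12, -8, -9), |n|² = 289, and n·S − (-70) = 578.
t = 578/289 = 2, so the foot is S − t·n = (-16, 10, -44) − 2·(-12, -8, -9) = (8, 26, -26).

(8, 26, -26)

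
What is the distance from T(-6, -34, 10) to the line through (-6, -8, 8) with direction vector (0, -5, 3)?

2√34

Direction vector d = (0, -5, 3).
AP = (0, -26, 2); AP·d = 136, |AP|² = 680, |d|² = 34.
distance² = |AP|² − (AP·d)²/|d|² = 680 − 18496/34 = 136, so the distance is 2√34.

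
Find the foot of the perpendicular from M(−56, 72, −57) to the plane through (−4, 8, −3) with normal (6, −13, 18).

(-32, 20, 15)

The perpendicular from M has direction n = (6, −13, 18): r = (−56, 72, −57) + t(6, −13, 18).
Substitute into the plane: n·(M + tn) = -182 gives -2298 + 529t = -182, so t = 4.
Foot = (−56, 72, −57) + 4·(6, −13, 18) = (−32, 20, 15).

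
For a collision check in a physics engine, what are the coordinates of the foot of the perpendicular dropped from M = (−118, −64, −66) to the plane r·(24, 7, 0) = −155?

n = (24, 7, 0), |n|² = 625, and n·M − (-155) = -3125.
t = -3125/625 = -5, so the foot is M − t·n = (−118, −64, −66) − (-5)·(24, 7, 0) = (2, −29, −66).

(2, -29, -66)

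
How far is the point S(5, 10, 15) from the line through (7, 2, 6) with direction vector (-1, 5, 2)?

Direction vector d = (-1, 5, 2).
AP = (-2, 8, 9); AP·d = 60, |AP|² = 149, |d|² = 30.
distance² = |AP|² − (AP·d)²/|d|² = 149 − 3600/30 = 29, so the distance is √29.

√29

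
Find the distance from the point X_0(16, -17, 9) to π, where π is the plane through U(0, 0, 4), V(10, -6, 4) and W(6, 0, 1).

UV = (10, -6, 0) and UW = (6, 0, -3), so a normal is n = UV × UW = (18, 30, 36).
Then n·(16, -17, 9) - 144 = -42.
|n| = √(324 + 900 + 1296) = 6√70, so the distance is |-42|/(6√70) = √70/10.

7/√70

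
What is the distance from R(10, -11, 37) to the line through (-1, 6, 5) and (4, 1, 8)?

7√10

A direction vector is d = (5, -5, 3).
AP = (11, -17, 32), and AP × d = (109, 127, 30).
|AP × d|² = 28910 and |d|² = 59, so the distance is √(28910/59) = √490 = 7√10.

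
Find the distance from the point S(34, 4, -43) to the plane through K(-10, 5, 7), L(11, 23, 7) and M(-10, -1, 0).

KL = (21, 18, 0) and KM = (0, -6, -7), so a normal is n = KL × KM = (-126, 147, -126).
Then n·(34, 4, -43) - 1113 = 609.
|n| = √(15876 + 21609 + 15876) = 231, so the distance is |609|/231 = 29/11.

29/11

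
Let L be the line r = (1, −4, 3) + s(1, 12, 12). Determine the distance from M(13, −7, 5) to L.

Direction vector d = (1, 12, 12).
AP = (12, −3, 2), and AP × d = (−60, −142, 147).
|AP × d|² = 45373 and |d|² = 289, so the distance is √(45373/289) = √157.

√157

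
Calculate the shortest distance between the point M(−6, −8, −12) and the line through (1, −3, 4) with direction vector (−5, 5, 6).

2√61

Direction vector d = (−5, 5, 6).
AP = (−7, −5, −16); AP·d = -86, |AP|² = 330, |d|² = 86.
distance² = |AP|² − (AP·d)²/|d|² = 330 − 7396/86 = 244, so the distance is 2√61.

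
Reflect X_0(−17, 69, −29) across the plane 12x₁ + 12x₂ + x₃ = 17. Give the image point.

(-65, 21, -33)

n = (12, 12, 1), |n|² = 289, n·X_0 − 17 = 578, so t = 578/289 = 2.
Foot F = X_0 − 2·n = (−41, 45, −31); the reflection is 2F − X_0 = (−65, 21, −33).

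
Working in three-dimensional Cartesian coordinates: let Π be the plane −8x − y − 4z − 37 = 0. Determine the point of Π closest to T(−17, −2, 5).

The perpendicular from T has direction n = (−8, −1, −4): r = (−17, −2, 5) + μ(−8, −1, −4).
Substitute into the plane: n·(T + μn) = 37 gives 118 + 81μ = 37, so μ = -1.
Foot = (−17, −2, 5) + (-1)·(−8, −1, −4) = (−9, −1, 9).

(-9, -1, 9)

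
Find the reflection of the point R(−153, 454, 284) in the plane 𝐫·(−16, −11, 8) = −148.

(-1135/7, 3134/7, 2020/7)

With n = (−16, −11, 8), the signed offset is (n·R − (-148))/|n|² = -126/441 = -2/7.
R' = R − 2t·n = (−153, 454, 284) − (-4/7)·(−16, −11, 8) = (−1135/7, 3134/7, 2020/7).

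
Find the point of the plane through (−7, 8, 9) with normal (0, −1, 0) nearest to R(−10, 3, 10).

(-10, 8, 10)

The perpendicular from R has direction n = (0, −1, 0): r = (−10, 3, 10) + μ(0, −1, 0).
Substitute into the plane: n·(R + μn) = -8 gives -3 + 1μ = -8, so μ = -5.
Foot = (−10, 3, 10) + (-5)·(0, −1, 0) = (−10, 8, 10).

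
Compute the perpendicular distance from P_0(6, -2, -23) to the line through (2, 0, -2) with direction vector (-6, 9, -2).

√461

Direction vector d = (-6, 9, -2).
AP = (4, -2, -21), and AP × d = (193, 134, 24).
|AP × d|² = 55781 and |d|² = 121, so the distance is √(55781/121) = √461.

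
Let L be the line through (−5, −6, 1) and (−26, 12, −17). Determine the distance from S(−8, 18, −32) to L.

A direction vector is d = (−21, 18, −18).
AP = (−3, 24, −33); AP·d = 1089, |AP|² = 1674, |d|² = 1089.
distance² = |AP|² − (AP·d)²/|d|² = 1674 − 1185921/1089 = 585, so the distance is 3√65.

3√65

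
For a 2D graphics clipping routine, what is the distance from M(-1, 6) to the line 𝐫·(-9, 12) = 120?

13/5

The normal to the line is n = (-9, 12) with |n| = 15.
|n·M − 120| = |81 − 120| = 39, so the distance is 39/15 = 13/5.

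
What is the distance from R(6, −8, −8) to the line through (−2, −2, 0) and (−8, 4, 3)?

A direction vector is d = (−6, 6, 3).
AP = (8, −6, −8), and AP × d = (30, 24, 12).
|AP × d|² = 1620 and |d|² = 81, so the distance is √(1620/81) = √20 = 2√5.

2√5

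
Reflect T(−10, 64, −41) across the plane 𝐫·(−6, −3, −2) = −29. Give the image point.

With n = (−6, −3, −2), the signed offset is (n·T − (-29))/|n|² = -21/49 = -3/7.
T' = T − 2t·n = (−10, 64, −41) − (-6/7)·(−6, −3, −2) = (−106/7, 430/7, −299/7).

(-106/7, 430/7, -299/7)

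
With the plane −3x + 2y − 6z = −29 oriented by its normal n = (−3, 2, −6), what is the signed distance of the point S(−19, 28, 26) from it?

-2

n·S − (-29) = -14.
|n| = 7, so the signed distance is -14/7 = -2.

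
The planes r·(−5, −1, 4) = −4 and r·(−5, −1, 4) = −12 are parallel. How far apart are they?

Both planes have normal n = (−5, −1, 4), |n| = √42. Any point on the first plane is at distance |(-12) − (-4)|/|n| = 8/√42 = 4√42/21 from the second.

4√42/21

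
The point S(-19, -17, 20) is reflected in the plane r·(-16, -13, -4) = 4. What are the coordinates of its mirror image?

(13, 9, 28)

n = (-16, -13, -4), |n|² = 441, n·S − 4 = 441, so t = 441/441 = 1.
Foot F = S − 1·n = (-3, -4, 24); the reflection is 2F − S = (13, 9, 28).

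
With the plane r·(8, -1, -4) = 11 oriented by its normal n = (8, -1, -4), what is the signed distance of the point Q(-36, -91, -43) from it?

-4

n·Q − 11 = -36.
|n| = 9, so the signed distance is -36/9 = -4.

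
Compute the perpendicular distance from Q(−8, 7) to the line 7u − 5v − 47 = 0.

69√74/37

d = |7·(-8) + (-5)·7 − 47| / √(49 + 25) = |-138|/√74 = 138/√74.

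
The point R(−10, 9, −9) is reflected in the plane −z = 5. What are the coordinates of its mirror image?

n = (0, 0, −1), |n|² = 1, n·R − 5 = 4, so t = 4/1 = 4.
Foot F = R − 4·n = (−10, 9, −5); the reflection is 2F − R = (−10, 9, −1).

(-10, 9, -1)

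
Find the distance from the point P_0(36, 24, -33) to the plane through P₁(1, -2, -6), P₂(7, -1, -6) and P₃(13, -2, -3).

P₁P₂ = (6, 1, 0) and P₁P₃ = (12, 0, 3), so a normal is n = P₁P₂ × P₁P₃ = (3, -18, -12).
Then n·(36, 24, -33) - 111 = -39.
|n| = √(9 + 324 + 144) = 3√53, so the distance is |-39|/(3√53) = 13√53/53.

13/√53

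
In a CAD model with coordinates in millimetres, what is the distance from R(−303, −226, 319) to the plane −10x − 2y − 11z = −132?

7

Normal vector n = (−10, −2, −11), and n·(−303, −226, 319) − (−132) = 105.
|n| = √(100 + 4 + 121) = 15, so the distance is |105|/15 = 7.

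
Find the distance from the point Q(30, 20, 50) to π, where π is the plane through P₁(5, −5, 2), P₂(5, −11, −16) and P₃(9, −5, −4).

3

P₁P₂ = (0, −6, −18) and P₁P₃ = (4, 0, −6), so a normal is n = P₁P₂ × P₁P₃ = (36, −72, 24).
Then n·(30, 20, 50) − 588 = 252.
|n| = √(1296 + 5184 + 576) = 84, so the distance is |252|/84 = 3.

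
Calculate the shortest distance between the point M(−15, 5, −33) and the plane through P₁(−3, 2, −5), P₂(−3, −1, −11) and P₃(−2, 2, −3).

10/3

P₁P₂ = (0, −3, −6) and P₁P₃ = (1, 0, 2), so a normal is n = P₁P₂ × P₁P₃ = (−6, −6, 3).
n = (−6, −6, 3); n·P − (-9) = -30; |n| = 9; distance = 30/9 = 10/3.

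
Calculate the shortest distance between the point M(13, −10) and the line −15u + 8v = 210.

485/17

The normal to the line is n = (−15, 8) with |n| = 17.
|n·M − 210| = |-275 − 210| = 485, so the distance is 485/17.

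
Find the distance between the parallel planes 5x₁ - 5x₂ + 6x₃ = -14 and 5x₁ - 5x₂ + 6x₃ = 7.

Both planes have normal n = (5, -5, 6), |n| = √86. Any point on the first plane is at distance |7 − (-14)|/|n| = 21/√86 = 21√86/86 from the second.

21√86/86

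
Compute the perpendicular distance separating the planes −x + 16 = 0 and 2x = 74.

Divide the second equation by -2 to match normals: −x = -37.
With common normal n = (−1, 0, 0) (|n| = 1), the distance is |(-16) − (-37)|/|n| = 21/1 = 21.

21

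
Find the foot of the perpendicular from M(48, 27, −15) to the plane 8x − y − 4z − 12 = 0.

The perpendicular from M has direction n = (8, −1, −4): r = (48, 27, −15) + t(8, −1, −4).
Substitute into the plane: n·(M + tn) = 12 gives 417 + 81t = 12, so t = -5.
Foot = (48, 27, −15) + (-5)·(8, −1, −4) = (8, 32, 5).

(8, 32, 5)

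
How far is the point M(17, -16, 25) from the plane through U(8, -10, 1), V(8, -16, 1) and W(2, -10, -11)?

UV = (0, -6, 0) and UW = (-6, 0, -12), so a normal is n = UV × UW = (72, 0, -36).
n = (72, 0, -36); n·P − 540 = -216; |n| = 36√5; distance = 216/(36√5) = 6√5/5.

6√5/5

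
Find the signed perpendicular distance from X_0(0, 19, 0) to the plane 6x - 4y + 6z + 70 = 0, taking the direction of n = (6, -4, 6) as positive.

n·X_0 − (-70) = -6.
|n| = 2√22, so the signed distance is -3/√22.

-3/√22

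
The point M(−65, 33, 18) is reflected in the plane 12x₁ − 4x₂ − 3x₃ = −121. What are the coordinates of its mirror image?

(55, -7, -12)

n = (12, −4, −3), |n|² = 169, n·M − (-121) = -845, so t = -845/169 = -5.
Foot F = M − (-5)·n = (−5, 13, 3); the reflection is 2F − M = (55, −7, −12).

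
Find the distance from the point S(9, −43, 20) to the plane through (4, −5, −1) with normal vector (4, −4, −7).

25/9

The plane has equation n·(r − (4, −5, −1)) = 0, i.e. n·r = 43.
n = (4, −4, −7); n·P − 43 = 25; |n| = 9; distance = 25/9.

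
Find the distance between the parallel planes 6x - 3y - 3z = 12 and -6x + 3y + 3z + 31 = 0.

19√6/18

Divide the second equation by -1 to match normals: 6x - 3y - 3z = 31.
Both planes have normal n = (6, -3, -3), |n| = 3√6. Any point on the first plane is at distance |31 − 12|/|n| = 19/(3√6) = 19√6/18 from the second.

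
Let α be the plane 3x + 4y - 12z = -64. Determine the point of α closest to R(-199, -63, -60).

(-2572/13, -799/13, -840/13)

n = (3, 4, -12), |n|² = 169, and n·R − (-64) = -65.
t = -65/169 = -5/13, so the foot is R − t·n = (-199, -63, -60) − (-5/13)·(3, 4, -12) = (-2572/13, -799/13, -840/13).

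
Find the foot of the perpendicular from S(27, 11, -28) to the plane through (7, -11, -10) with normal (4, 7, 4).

(19, -3, -36)

n = (4, 7, 4), |n|² = 81, and n·S − (-89) = 162.
t = 162/81 = 2, so the foot is S − t·n = (27, 11, -28) − 2·(4, 7, 4) = (19, -3, -36).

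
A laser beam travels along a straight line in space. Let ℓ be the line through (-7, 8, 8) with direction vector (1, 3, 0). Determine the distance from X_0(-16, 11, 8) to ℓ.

3√10

Direction vector d = (1, 3, 0).
AP = (-9, 3, 0), and AP × d = (0, 0, -30).
|AP × d|² = 900 and |d|² = 10, so the distance is √(900/10) = √90 = 3√10.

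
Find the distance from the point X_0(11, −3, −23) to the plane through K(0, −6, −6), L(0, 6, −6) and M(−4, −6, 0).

√13/13

KL = (0, 12, 0) and KM = (−4, 0, 6), so a normal is n = KL × KM = (72, 0, 48).
Then n·(11, −3, −23) − (−288) = −24.
|n| = √(5184 + 0 + 2304) = 24√13, so the distance is |-24|/(24√13) = 1/√13.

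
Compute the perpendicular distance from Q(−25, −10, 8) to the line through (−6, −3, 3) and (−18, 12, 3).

A direction vector is d = (−12, 15, 0).
AP = (−19, −7, 5); AP·d = 123, |AP|² = 435, |d|² = 369.
distance² = |AP|² − (AP·d)²/|d|² = 435 − 15129/369 = 394, so the distance is √394.

√394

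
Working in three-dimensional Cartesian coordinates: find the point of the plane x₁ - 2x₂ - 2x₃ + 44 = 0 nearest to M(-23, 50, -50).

The perpendicular from M has direction n = (1, -2, -2): r = (-23, 50, -50) + t(1, -2, -2).
Substitute into the plane: n·(M + tn) = -44 gives -23 + 9t = -44, so t = -7/3.
Foot = (-23, 50, -50) + (-7/3)·(1, -2, -2) = (-76/3, 164/3, -136/3).

(-76/3, 164/3, -136/3)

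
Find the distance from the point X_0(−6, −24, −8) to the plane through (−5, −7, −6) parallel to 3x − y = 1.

7√10/5

Parallel planes share the normal n = (3, −1, 0); since (−5, −7, −6) lies on the plane, its equation is 3x − y = -8.
n = (3, −1, 0); n·P − (-8) = 14; |n| = √10; distance = 14/√10.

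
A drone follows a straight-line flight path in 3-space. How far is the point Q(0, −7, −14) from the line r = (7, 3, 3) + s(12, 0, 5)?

Direction vector d = (12, 0, 5).
AP = (−7, −10, −17); AP·d = -169, |AP|² = 438, |d|² = 169.
distance² = |AP|² − (AP·d)²/|d|² = 438 − 28561/169 = 269, so the distance is √269.

√269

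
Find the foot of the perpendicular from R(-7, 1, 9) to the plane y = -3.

(-7, -3, 9)

n = (0, 1, 0), |n|² = 1, and n·R − (-3) = 4.
t = 4/1 = 4, so the foot is R − t·n = (-7, 1, 9) − 4·(0, 1, 0) = (-7, -3, 9).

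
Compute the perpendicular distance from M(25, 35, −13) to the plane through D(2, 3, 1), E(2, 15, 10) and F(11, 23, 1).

DE = (0, 12, 9) and DF = (9, 20, 0), so a normal is n = DE × DF = (−180, 81, −108).
Then n·(25, 35, −13) − (−225) = −36.
|n| = √(32400 + 6561 + 11664) = 225, so the distance is |-36|/225 = 4/25.

4/25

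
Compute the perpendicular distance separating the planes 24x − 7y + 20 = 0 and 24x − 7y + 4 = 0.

16/25

Both planes have normal n = (24, −7, 0), |n| = 25. Any point on the first plane is at distance |(-4) − (-20)|/|n| = 16/25 from the second.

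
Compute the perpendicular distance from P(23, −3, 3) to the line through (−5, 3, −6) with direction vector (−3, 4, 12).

√901

Direction vector d = (−3, 4, 12).
AP = (28, −6, 9), and AP × d = (−108, −363, 94).
|AP × d|² = 152269 and |d|² = 169, so the distance is √(152269/169) = √901.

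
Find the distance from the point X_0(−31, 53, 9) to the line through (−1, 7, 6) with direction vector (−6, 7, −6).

33

Direction vector d = (−6, 7, −6).
AP = (−30, 46, 3); AP·d = 484, |AP|² = 3025, |d|² = 121.
distance² = |AP|² − (AP·d)²/|d|² = 3025 − 234256/121 = 1089, so the distance is 33.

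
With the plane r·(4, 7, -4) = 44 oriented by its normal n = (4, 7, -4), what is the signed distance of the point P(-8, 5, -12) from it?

n·P − 44 = 7.
|n| = 9, so the signed distance is 7/9.

7/9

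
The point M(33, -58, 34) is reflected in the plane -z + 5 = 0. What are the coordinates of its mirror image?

n = (0, 0, -1), |n|² = 1, n·M − (-5) = -29, so t = -29/1 = -29.
Foot F = M − (-29)·n = (33, -58, 5); the reflection is 2F − M = (33, -58, -24).

(33, -58, -24)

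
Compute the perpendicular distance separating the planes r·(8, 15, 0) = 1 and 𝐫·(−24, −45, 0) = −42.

Divide the second equation by -3 to match normals: 8x₁ + 15x₂ = 14.
Both planes have normal n = (8, 15, 0), |n| = 17. Any point on the first plane is at distance |14 − 1|/|n| = 13/17 from the second.

13/17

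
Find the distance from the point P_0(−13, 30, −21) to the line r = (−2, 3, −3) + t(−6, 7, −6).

√85

Direction vector d = (−6, 7, −6).
AP = (−11, 27, −18); AP·d = 363, |AP|² = 1174, |d|² = 121.
distance² = |AP|² − (AP·d)²/|d|² = 1174 − 131769/121 = 85, so the distance is √85.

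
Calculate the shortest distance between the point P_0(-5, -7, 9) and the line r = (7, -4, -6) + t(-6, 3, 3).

9√2

Direction vector d = (-6, 3, 3).
AP = (-12, -3, 15); AP·d = 108, |AP|² = 378, |d|² = 54.
distance² = |AP|² − (AP·d)²/|d|² = 378 − 11664/54 = 162, so the distance is 9√2.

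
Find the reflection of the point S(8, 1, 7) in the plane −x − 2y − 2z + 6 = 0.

With n = (−1, −2, −2), the signed offset is (n·S − (-6))/|n|² = -18/9 = -2.
S' = S − 2t·n = (8, 1, 7) − (-4)·(−1, −2, −2) = (4, −7, −1).

(4, -7, -1)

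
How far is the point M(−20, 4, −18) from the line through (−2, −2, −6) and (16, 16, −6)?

A direction vector is d = (18, 18, 0).
AP = (−18, 6, −12), and AP × d = (216, −216, −432).
|AP × d|² = 279936 and |d|² = 648, so the distance is √(279936/648) = √432 = 12√3.

12√3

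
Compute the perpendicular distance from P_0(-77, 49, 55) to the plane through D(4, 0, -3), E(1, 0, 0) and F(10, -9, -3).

DE = (-3, 0, 3) and DF = (6, -9, 0), so a normal is n = DE × DF = (27, 18, 27).
Then n·(-77, 49, 55) - 27 = 261.
|n| = √(729 + 324 + 729) = 9√22, so the distance is |261|/(9√22) = 29/√22.

29√22/22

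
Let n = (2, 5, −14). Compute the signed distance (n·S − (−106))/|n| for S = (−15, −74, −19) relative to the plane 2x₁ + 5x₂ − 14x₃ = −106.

n·S − (-106) = -28.
|n| = 15, so the signed distance is -28/15.

-28/15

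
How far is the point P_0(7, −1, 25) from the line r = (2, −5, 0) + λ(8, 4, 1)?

Direction vector d = (8, 4, 1).
AP = (5, 4, 25); AP·d = 81, |AP|² = 666, |d|² = 81.
distance² = |AP|² − (AP·d)²/|d|² = 666 − 6561/81 = 585, so the distance is 3√65.

3√65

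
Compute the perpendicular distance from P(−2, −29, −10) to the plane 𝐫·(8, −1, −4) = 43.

10/9

d = |8·(-2) + (-1)·(-29) + (-4)·(-10) − 43| / √(64 + 1 + 16) = |10| / 9 = 10/9.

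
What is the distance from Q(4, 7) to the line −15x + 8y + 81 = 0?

The normal to the line is n = (−15, 8) with |n| = 17.
|n·Q − (-81)| = |-4 − (-81)| = 77, so the distance is 77/17.

77/17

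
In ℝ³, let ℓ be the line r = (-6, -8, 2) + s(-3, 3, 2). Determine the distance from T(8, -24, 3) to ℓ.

Direction vector d = (-3, 3, 2).
AP = (14, -16, 1), and AP × d = (-35, -31, -6).
|AP × d|² = 2222 and |d|² = 22, so the distance is √(2222/22) = √101.

√101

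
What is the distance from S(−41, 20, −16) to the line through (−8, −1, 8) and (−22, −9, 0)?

A direction vector is d = (−14, −8, −8).
AP = (−33, 21, −24); AP·d = 486, |AP|² = 2106, |d|² = 324.
distance² = |AP|² − (AP·d)²/|d|² = 2106 − 236196/324 = 1377, so the distance is 9√17.

9√17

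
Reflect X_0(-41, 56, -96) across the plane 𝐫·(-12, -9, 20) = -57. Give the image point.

(-113, 2, 24)

With n = (-12, -9, 20), the signed offset is (n·X_0 − (-57))/|n|² = -1875/625 = -3.
X_0' = X_0 − 2t·n = (-41, 56, -96) − (-6)·(-12, -9, 20) = (-113, 2, 24).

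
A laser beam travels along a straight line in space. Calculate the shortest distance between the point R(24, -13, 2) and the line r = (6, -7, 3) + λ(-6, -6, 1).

Direction vector d = (-6, -6, 1).
AP = (18, -6, -1); AP·d = -73, |AP|² = 361, |d|² = 73.
distance² = |AP|² − (AP·d)²/|d|² = 361 − 5329/73 = 288, so the distance is 12√2.

12√2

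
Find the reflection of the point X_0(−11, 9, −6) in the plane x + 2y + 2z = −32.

(-17, -3, -18)

n = (1, 2, 2), |n|² = 9, n·X_0 − (-32) = 27, so t = 27/9 = 3.
Foot F = X_0 − 3·n = (−14, 3, −12); the reflection is 2F − X_0 = (−17, −3, −18).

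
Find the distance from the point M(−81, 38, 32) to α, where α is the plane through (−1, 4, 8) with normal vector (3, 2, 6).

4

The plane has equation n·(r − (−1, 4, 8)) = 0, i.e. n·r = 53.
d = |3·(-81) + 2·38 + 6·32 − 53| / √(9 + 4 + 36) = |-28| / 7 = 4.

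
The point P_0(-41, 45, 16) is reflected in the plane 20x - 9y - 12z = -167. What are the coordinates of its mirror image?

n = (20, -9, -12), |n|² = 625, n·P_0 − (-167) = -1250, so t = -1250/625 = -2.
Foot F = P_0 − (-2)·n = (-1, 27, -8); the reflection is 2F − P_0 = (39, 9, -32).

(39, 9, -32)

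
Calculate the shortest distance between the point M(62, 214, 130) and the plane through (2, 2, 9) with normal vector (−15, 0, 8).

4

The plane has equation n·(r − (2, 2, 9)) = 0, i.e. n·r = 42.
Then n·(62, 214, 130) − 42 = 68.
|n| = √(225 + 0 + 64) = 17, so the distance is |68|/17 = 4.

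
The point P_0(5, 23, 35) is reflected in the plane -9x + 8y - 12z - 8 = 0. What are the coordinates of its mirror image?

n = (-9, 8, -12), |n|² = 289, n·P_0 − 8 = -289, so t = -289/289 = -1.
Foot F = P_0 − (-1)·n = (-4, 31, 23); the reflection is 2F − P_0 = (-13, 39, 11).

(-13, 39, 11)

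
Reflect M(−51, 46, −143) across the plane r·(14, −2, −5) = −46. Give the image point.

n = (14, −2, −5), |n|² = 225, n·M − (-46) = -45, so t = -45/225 = -1/5.
Foot F = M − (-1/5)·n = (−241/5, 228/5, −144); the reflection is 2F − M = (−227/5, 226/5, −145).

(-227/5, 226/5, -145)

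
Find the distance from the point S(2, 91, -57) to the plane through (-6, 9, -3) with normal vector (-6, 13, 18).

2

The plane has equation n·(r − (-6, 9, -3)) = 0, i.e. n·r = 99.
d = |(-6)·2 + 13·91 + 18·(-57) − 99| / √(36 + 169 + 324) = |46| / 23 = 2.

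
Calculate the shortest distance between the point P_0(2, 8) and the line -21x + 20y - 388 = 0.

The normal to the line is n = (-21, 20) with |n| = 29.
|n·P_0 − 388| = |118 − 388| = 270, so the distance is 270/29.

270/29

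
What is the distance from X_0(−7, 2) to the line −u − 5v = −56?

d = |(-1)·(-7) + (-5)·2 − (-56)| / √(1 + 25) = |53|/√26 = 53/√26.

53√26/26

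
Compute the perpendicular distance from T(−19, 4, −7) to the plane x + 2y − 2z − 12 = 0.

3

Normal vector n = (1, 2, −2), and n·(−19, 4, −7) − 12 = −9.
|n| = √(1 + 4 + 4) = 3, so the distance is |-9|/3 = 3.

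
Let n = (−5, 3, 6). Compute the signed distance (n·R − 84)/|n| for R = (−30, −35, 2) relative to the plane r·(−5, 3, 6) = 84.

n·R − 84 = -27.
|n| = √70, so the signed distance is -27/√70.

-27/√70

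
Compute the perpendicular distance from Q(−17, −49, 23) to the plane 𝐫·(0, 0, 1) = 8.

Normal vector n = (0, 0, 1), and n·(−17, −49, 23) − 8 = 15.
|n| = √(0 + 0 + 1) = 1, so the distance is |15|/1 = 15.

15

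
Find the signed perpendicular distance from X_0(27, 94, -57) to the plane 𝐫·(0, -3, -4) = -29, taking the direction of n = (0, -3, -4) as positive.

n·X_0 − (-29) = -25.
|n| = 5, so the signed distance is -25/5 = -5.

-5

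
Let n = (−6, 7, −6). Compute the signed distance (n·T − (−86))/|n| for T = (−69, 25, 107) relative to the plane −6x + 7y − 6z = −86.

3

n·T − (-86) = 33.
|n| = 11, so the signed distance is 33/11 = 3.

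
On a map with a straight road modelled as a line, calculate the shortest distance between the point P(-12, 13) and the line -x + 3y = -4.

The normal to the line is n = (-1, 3) with |n| = √10.
|n·P − (-4)| = |51 − (-4)| = 55, so the distance is 55/√10 = 11√10/2.

55/√10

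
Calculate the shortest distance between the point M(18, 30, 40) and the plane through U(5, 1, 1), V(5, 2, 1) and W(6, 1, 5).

13√17/17

UV = (0, 1, 0) and UW = (1, 0, 4), so a normal is n = UV × UW = (4, 0, -1).
d = |4·18 + (-1)·40 − 19| / √(16 + 0 + 1) = |13| / √17 = 13/√17.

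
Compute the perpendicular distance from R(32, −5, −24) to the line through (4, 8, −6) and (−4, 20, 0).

√301

A direction vector is d = (−8, 12, 6).
AP = (28, −13, −18), and AP × d = (138, −24, 232).
|AP × d|² = 73444 and |d|² = 244, so the distance is √(73444/244) = √301.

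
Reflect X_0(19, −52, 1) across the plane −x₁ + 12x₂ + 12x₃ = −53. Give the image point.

n = (−1, 12, 12), |n|² = 289, n·X_0 − (-53) = -578, so t = -578/289 = -2.
Foot F = X_0 − (-2)·n = (17, −28, 25); the reflection is 2F − X_0 = (15, −4, 49).

(15, -4, 49)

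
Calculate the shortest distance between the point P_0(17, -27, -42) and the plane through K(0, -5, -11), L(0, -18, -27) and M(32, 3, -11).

KL = (0, -13, -16) and KM = (32, 8, 0), so a normal is n = KL × KM = (128, -512, 416).
Then n·(17, -27, -42) - (-2016) = 544.
|n| = √(16384 + 262144 + 173056) = 672, so the distance is |544|/672 = 17/21.

17/21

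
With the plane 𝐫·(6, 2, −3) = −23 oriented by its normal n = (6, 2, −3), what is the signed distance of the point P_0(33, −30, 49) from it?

n·P_0 − (-23) = 14.
|n| = 7, so the signed distance is 14/7 = 2.

2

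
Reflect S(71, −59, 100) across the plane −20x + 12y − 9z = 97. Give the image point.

With n = (−20, 12, −9), the signed offset is (n·S − 97)/|n|² = -3125/625 = -5.
S' = S − 2t·n = (71, −59, 100) − (-10)·(−20, 12, −9) = (−129, 61, 10).

(-129, 61, 10)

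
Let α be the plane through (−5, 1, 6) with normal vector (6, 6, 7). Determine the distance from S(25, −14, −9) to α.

15/11

The plane has equation n·(r − (−5, 1, 6)) = 0, i.e. n·r = 18.
Then n·(25, −14, −9) − 18 = −15.
|n| = √(36 + 36 + 49) = 11, so the distance is |-15|/11 = 15/11.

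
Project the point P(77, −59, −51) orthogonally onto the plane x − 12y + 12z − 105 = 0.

n = (1, −12, 12), |n|² = 289, and n·P − 105 = 68.
t = 68/289 = 4/17, so the foot is P − t·n = (77, −59, −51) − (4/17)·(1, −12, 12) = (1305/17, −955/17, −915/17).

(1305/17, -955/17, -915/17)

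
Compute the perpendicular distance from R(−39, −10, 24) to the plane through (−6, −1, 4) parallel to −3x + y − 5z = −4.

Parallel planes share the normal n = (−3, 1, −5); since (−6, −1, 4) lies on the plane, its equation is −3x + y − 5z = -3.
d = |(-3)·(-39) + 1·(-10) + (-5)·24 − (-3)| / √(9 + 1 + 25) = |-10| / √35 = 2√35/7.

2√35/7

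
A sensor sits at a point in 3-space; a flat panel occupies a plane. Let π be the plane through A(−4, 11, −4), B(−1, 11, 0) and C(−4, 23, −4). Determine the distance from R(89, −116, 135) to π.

9

AB = (3, 0, 4) and AC = (0, 12, 0), so a normal is n = AB × AC = (−48, 0, 36).
n = (−48, 0, 36); n·P − 48 = 540; |n| = 60; distance = 540/60 = 9.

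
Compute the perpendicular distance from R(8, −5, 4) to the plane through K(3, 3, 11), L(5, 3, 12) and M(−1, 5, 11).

1

KL = (2, 0, 1) and KM = (−4, 2, 0), so a normal is n = KL × KM = (−2, −4, 4).
Then n·(8, −5, 4) − 26 = −6.
|n| = √(4 + 16 + 16) = 6, so the distance is |-6|/6 = 1.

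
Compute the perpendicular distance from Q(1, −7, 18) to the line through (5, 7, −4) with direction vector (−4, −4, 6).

2√21

Direction vector d = (−4, −4, 6).
AP = (−4, −14, 22); AP·d = 204, |AP|² = 696, |d|² = 68.
distance² = |AP|² − (AP·d)²/|d|² = 696 − 41616/68 = 84, so the distance is 2√21.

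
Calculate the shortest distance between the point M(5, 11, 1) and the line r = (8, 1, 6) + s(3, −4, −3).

Direction vector d = (3, −4, −3).
AP = (−3, 10, −5), and AP × d = (−50, −24, −18).
|AP × d|² = 3400 and |d|² = 34, so the distance is √(3400/34) = √100 = 10.

10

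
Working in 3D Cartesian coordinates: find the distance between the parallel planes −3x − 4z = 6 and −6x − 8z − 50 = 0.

19/5

Divide the second equation by 2 to match normals: −3x − 4z = 25.
Both planes have normal n = (−3, 0, −4), |n| = 5. Any point on the first plane is at distance |25 − 6|/|n| = 19/5 from the second.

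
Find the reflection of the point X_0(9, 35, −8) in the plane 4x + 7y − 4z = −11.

With n = (4, 7, −4), the signed offset is (n·X_0 − (-11))/|n|² = 324/81 = 4.
X_0' = X_0 − 2t·n = (9, 35, −8) − 8·(4, 7, −4) = (−23, −21, 24).

(-23, -21, 24)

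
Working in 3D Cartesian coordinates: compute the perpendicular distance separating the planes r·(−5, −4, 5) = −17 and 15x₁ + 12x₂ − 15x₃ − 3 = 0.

Divide the second equation by -3 to match normals: −5x₁ − 4x₂ + 5x₃ = -1.
With common normal n = (−5, −4, 5) (|n| = √66), the distance is |(-17) − (-1)|/|n| = 16/√66 = 8√66/33.

8√66/33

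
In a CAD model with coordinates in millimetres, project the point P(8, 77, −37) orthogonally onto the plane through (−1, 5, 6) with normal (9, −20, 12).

(35, 17, -1)

The perpendicular from P has direction n = (9, −20, 12): r = (8, 77, −37) + λ(9, −20, 12).
Substitute into the plane: n·(P + λn) = -37 gives -1912 + 625λ = -37, so λ = 3.
Foot = (8, 77, −37) + 3·(9, −20, 12) = (35, 17, −1).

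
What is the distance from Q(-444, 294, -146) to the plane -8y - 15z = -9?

Normal vector n = (0, -8, -15), and n·(-444, 294, -146) - (-9) = -153.
|n| = √(0 + 64 + 225) = 17, so the distance is |-153|/17 = 9.

9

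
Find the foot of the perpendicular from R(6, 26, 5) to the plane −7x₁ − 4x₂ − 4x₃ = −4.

(-8, 18, -3)

n = (−7, −4, −4), |n|² = 81, and n·R − (-4) = -162.
t = -162/81 = -2, so the foot is R − t·n = (6, 26, 5) − (-2)·(−7, −4, −4) = (−8, 18, −3).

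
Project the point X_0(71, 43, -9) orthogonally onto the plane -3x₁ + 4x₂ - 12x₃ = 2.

The perpendicular from X_0 has direction n = (-3, 4, -12): r = (71, 43, -9) + μ(-3, 4, -12).
Substitute into the plane: n·(X_0 + μn) = 2 gives 67 + 169μ = 2, so μ = -5/13.
Foot = (71, 43, -9) + (-5/13)·(-3, 4, -12) = (938/13, 539/13, -57/13).

(938/13, 539/13, -57/13)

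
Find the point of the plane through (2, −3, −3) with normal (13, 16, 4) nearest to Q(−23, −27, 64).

(-10, -11, 68)

The perpendicular from Q has direction n = (13, 16, 4): r = (−23, −27, 64) + μ(13, 16, 4).
Substitute into the plane: n·(Q + μn) = -34 gives -475 + 441μ = -34, so μ = 1.
Foot = (−23, −27, 64) + 1·(13, 16, 4) = (−10, −11, 68).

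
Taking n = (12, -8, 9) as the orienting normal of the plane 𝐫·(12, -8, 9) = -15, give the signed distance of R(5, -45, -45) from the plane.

30/17

n·R − (-15) = 30.
|n| = 17, so the signed distance is 30/17.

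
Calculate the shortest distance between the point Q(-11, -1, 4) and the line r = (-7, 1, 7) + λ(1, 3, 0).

√19

Direction vector d = (1, 3, 0).
AP = (-4, -2, -3), and AP × d = (9, -3, -10).
|AP × d|² = 190 and |d|² = 10, so the distance is √(190/10) = √19.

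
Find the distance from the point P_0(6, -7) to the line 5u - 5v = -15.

8√2

The normal to the line is n = (5, -5) with |n| = 5√2.
|n·P_0 − (-15)| = |65 − (-15)| = 80, so the distance is 80/(5√2) = 8√2.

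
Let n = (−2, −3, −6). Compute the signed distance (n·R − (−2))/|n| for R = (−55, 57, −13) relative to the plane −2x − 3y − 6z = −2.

n·R − (-2) = 19.
|n| = 7, so the signed distance is 19/7.

19/7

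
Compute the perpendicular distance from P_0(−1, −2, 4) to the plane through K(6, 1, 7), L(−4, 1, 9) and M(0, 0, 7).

2√62/31

KL = (−10, 0, 2) and KM = (−6, −1, 0), so a normal is n = KL × KM = (2, −12, 10).
Then n·(−1, −2, 4) − 70 = −8.
|n| = √(4 + 144 + 100) = 2√62, so the distance is |-8|/(2√62) = 4/√62.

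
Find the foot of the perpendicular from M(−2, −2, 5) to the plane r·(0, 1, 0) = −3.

n = (0, 1, 0), |n|² = 1, and n·M − (-3) = 1.
t = 1/1 = 1, so the foot is M − t·n = (−2, −2, 5) − 1·(0, 1, 0) = (−2, −3, 5).

(-2, -3, 5)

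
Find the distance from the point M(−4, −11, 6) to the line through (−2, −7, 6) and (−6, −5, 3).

2√5

A direction vector is d = (−4, 2, −3).
AP = (−2, −4, 0), and AP × d = (12, −6, −20).
|AP × d|² = 580 and |d|² = 29, so the distance is √(580/29) = √20 = 2√5.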